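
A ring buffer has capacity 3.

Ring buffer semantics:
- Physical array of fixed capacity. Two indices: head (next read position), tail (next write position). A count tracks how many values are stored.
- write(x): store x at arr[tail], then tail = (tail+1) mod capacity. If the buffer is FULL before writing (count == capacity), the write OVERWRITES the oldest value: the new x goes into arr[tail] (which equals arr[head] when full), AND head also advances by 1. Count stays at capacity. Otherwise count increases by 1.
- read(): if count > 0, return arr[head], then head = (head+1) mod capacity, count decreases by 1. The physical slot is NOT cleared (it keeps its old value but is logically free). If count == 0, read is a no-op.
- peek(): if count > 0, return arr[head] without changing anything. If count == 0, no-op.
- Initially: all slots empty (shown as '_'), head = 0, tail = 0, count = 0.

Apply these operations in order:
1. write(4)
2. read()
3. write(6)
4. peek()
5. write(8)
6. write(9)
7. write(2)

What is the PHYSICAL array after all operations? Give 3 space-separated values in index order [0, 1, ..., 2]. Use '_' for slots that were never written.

After op 1 (write(4)): arr=[4 _ _] head=0 tail=1 count=1
After op 2 (read()): arr=[4 _ _] head=1 tail=1 count=0
After op 3 (write(6)): arr=[4 6 _] head=1 tail=2 count=1
After op 4 (peek()): arr=[4 6 _] head=1 tail=2 count=1
After op 5 (write(8)): arr=[4 6 8] head=1 tail=0 count=2
After op 6 (write(9)): arr=[9 6 8] head=1 tail=1 count=3
After op 7 (write(2)): arr=[9 2 8] head=2 tail=2 count=3

Answer: 9 2 8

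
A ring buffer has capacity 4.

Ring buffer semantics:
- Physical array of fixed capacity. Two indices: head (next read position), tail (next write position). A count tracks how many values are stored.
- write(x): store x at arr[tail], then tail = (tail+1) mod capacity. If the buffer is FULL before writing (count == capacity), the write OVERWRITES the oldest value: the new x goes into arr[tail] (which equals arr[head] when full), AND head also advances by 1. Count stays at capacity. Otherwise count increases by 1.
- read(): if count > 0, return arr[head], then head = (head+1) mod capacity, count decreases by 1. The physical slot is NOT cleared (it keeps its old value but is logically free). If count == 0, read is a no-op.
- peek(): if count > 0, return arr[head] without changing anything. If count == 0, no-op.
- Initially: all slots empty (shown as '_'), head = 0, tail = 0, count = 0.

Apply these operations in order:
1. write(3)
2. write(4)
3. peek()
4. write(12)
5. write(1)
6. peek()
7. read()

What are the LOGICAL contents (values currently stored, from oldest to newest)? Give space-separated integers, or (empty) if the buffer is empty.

After op 1 (write(3)): arr=[3 _ _ _] head=0 tail=1 count=1
After op 2 (write(4)): arr=[3 4 _ _] head=0 tail=2 count=2
After op 3 (peek()): arr=[3 4 _ _] head=0 tail=2 count=2
After op 4 (write(12)): arr=[3 4 12 _] head=0 tail=3 count=3
After op 5 (write(1)): arr=[3 4 12 1] head=0 tail=0 count=4
After op 6 (peek()): arr=[3 4 12 1] head=0 tail=0 count=4
After op 7 (read()): arr=[3 4 12 1] head=1 tail=0 count=3

Answer: 4 12 1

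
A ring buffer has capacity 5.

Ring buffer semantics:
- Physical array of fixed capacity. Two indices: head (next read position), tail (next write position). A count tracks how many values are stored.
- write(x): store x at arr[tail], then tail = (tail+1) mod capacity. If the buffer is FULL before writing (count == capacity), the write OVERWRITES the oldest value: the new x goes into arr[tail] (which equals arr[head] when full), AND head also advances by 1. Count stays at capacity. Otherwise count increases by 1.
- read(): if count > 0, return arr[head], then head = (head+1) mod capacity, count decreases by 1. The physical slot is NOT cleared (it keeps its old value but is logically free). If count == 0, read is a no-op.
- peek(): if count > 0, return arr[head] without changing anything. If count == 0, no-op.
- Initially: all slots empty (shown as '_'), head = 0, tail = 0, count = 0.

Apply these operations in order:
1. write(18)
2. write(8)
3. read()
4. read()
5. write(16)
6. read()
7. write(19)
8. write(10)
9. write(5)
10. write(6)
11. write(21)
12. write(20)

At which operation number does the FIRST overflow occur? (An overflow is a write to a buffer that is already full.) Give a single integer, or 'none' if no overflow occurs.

Answer: 12

Derivation:
After op 1 (write(18)): arr=[18 _ _ _ _] head=0 tail=1 count=1
After op 2 (write(8)): arr=[18 8 _ _ _] head=0 tail=2 count=2
After op 3 (read()): arr=[18 8 _ _ _] head=1 tail=2 count=1
After op 4 (read()): arr=[18 8 _ _ _] head=2 tail=2 count=0
After op 5 (write(16)): arr=[18 8 16 _ _] head=2 tail=3 count=1
After op 6 (read()): arr=[18 8 16 _ _] head=3 tail=3 count=0
After op 7 (write(19)): arr=[18 8 16 19 _] head=3 tail=4 count=1
After op 8 (write(10)): arr=[18 8 16 19 10] head=3 tail=0 count=2
After op 9 (write(5)): arr=[5 8 16 19 10] head=3 tail=1 count=3
After op 10 (write(6)): arr=[5 6 16 19 10] head=3 tail=2 count=4
After op 11 (write(21)): arr=[5 6 21 19 10] head=3 tail=3 count=5
After op 12 (write(20)): arr=[5 6 21 20 10] head=4 tail=4 count=5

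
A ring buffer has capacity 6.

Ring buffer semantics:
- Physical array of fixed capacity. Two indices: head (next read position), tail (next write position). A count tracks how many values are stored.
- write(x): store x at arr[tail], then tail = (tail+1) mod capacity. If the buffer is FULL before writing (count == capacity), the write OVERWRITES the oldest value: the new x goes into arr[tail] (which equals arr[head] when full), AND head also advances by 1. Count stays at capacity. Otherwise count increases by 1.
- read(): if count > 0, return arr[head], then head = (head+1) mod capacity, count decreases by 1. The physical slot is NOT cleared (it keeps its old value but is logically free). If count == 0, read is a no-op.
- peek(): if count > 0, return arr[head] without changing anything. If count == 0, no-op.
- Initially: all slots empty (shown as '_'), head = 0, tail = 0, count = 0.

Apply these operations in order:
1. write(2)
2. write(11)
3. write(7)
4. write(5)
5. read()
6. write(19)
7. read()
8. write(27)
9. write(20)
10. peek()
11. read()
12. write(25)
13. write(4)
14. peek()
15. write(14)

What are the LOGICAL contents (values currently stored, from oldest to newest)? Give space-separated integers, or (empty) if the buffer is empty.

Answer: 19 27 20 25 4 14

Derivation:
After op 1 (write(2)): arr=[2 _ _ _ _ _] head=0 tail=1 count=1
After op 2 (write(11)): arr=[2 11 _ _ _ _] head=0 tail=2 count=2
After op 3 (write(7)): arr=[2 11 7 _ _ _] head=0 tail=3 count=3
After op 4 (write(5)): arr=[2 11 7 5 _ _] head=0 tail=4 count=4
After op 5 (read()): arr=[2 11 7 5 _ _] head=1 tail=4 count=3
After op 6 (write(19)): arr=[2 11 7 5 19 _] head=1 tail=5 count=4
After op 7 (read()): arr=[2 11 7 5 19 _] head=2 tail=5 count=3
After op 8 (write(27)): arr=[2 11 7 5 19 27] head=2 tail=0 count=4
After op 9 (write(20)): arr=[20 11 7 5 19 27] head=2 tail=1 count=5
After op 10 (peek()): arr=[20 11 7 5 19 27] head=2 tail=1 count=5
After op 11 (read()): arr=[20 11 7 5 19 27] head=3 tail=1 count=4
After op 12 (write(25)): arr=[20 25 7 5 19 27] head=3 tail=2 count=5
After op 13 (write(4)): arr=[20 25 4 5 19 27] head=3 tail=3 count=6
After op 14 (peek()): arr=[20 25 4 5 19 27] head=3 tail=3 count=6
After op 15 (write(14)): arr=[20 25 4 14 19 27] head=4 tail=4 count=6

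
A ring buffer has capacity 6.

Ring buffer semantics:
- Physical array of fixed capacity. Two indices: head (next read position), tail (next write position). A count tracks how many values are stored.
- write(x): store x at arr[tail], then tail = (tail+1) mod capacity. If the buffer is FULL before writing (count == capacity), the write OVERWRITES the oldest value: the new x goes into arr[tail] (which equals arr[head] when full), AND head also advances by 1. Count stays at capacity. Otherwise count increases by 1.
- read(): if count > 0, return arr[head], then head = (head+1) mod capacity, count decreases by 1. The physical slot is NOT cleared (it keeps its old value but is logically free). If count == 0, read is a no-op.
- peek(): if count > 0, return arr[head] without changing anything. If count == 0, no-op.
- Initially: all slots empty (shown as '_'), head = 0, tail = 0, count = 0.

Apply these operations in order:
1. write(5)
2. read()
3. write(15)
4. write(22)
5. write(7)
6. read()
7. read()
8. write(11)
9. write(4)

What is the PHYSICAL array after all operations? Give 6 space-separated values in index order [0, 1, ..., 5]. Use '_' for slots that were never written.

Answer: 5 15 22 7 11 4

Derivation:
After op 1 (write(5)): arr=[5 _ _ _ _ _] head=0 tail=1 count=1
After op 2 (read()): arr=[5 _ _ _ _ _] head=1 tail=1 count=0
After op 3 (write(15)): arr=[5 15 _ _ _ _] head=1 tail=2 count=1
After op 4 (write(22)): arr=[5 15 22 _ _ _] head=1 tail=3 count=2
After op 5 (write(7)): arr=[5 15 22 7 _ _] head=1 tail=4 count=3
After op 6 (read()): arr=[5 15 22 7 _ _] head=2 tail=4 count=2
After op 7 (read()): arr=[5 15 22 7 _ _] head=3 tail=4 count=1
After op 8 (write(11)): arr=[5 15 22 7 11 _] head=3 tail=5 count=2
After op 9 (write(4)): arr=[5 15 22 7 11 4] head=3 tail=0 count=3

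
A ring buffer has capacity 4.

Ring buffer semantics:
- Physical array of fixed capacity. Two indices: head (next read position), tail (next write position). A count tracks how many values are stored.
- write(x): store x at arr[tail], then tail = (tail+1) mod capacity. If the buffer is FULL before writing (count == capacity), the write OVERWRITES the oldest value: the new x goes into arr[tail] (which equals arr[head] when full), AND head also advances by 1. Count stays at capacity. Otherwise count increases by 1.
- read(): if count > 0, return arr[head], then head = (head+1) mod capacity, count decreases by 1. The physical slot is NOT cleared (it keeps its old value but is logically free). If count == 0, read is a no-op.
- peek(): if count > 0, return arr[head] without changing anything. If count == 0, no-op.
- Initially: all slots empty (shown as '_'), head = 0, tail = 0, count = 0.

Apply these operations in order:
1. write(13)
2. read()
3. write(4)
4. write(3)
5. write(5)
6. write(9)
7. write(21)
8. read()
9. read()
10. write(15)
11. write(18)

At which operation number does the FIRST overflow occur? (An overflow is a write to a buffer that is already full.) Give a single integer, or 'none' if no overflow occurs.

Answer: 7

Derivation:
After op 1 (write(13)): arr=[13 _ _ _] head=0 tail=1 count=1
After op 2 (read()): arr=[13 _ _ _] head=1 tail=1 count=0
After op 3 (write(4)): arr=[13 4 _ _] head=1 tail=2 count=1
After op 4 (write(3)): arr=[13 4 3 _] head=1 tail=3 count=2
After op 5 (write(5)): arr=[13 4 3 5] head=1 tail=0 count=3
After op 6 (write(9)): arr=[9 4 3 5] head=1 tail=1 count=4
After op 7 (write(21)): arr=[9 21 3 5] head=2 tail=2 count=4
After op 8 (read()): arr=[9 21 3 5] head=3 tail=2 count=3
After op 9 (read()): arr=[9 21 3 5] head=0 tail=2 count=2
After op 10 (write(15)): arr=[9 21 15 5] head=0 tail=3 count=3
After op 11 (write(18)): arr=[9 21 15 18] head=0 tail=0 count=4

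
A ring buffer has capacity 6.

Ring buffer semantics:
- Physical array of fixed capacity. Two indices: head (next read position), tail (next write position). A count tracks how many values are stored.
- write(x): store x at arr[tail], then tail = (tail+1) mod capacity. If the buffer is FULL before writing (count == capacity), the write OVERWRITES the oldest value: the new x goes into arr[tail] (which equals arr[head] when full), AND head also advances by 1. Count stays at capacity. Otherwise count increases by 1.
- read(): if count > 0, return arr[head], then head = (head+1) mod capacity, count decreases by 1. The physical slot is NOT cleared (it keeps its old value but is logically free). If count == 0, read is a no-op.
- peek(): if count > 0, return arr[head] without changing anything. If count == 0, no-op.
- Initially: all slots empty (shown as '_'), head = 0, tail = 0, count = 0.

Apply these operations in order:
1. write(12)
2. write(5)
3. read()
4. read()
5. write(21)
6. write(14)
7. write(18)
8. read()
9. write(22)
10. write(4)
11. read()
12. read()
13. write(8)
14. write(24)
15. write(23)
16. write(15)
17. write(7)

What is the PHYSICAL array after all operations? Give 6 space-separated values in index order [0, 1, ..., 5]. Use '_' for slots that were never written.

Answer: 4 8 24 23 15 7

Derivation:
After op 1 (write(12)): arr=[12 _ _ _ _ _] head=0 tail=1 count=1
After op 2 (write(5)): arr=[12 5 _ _ _ _] head=0 tail=2 count=2
After op 3 (read()): arr=[12 5 _ _ _ _] head=1 tail=2 count=1
After op 4 (read()): arr=[12 5 _ _ _ _] head=2 tail=2 count=0
After op 5 (write(21)): arr=[12 5 21 _ _ _] head=2 tail=3 count=1
After op 6 (write(14)): arr=[12 5 21 14 _ _] head=2 tail=4 count=2
After op 7 (write(18)): arr=[12 5 21 14 18 _] head=2 tail=5 count=3
After op 8 (read()): arr=[12 5 21 14 18 _] head=3 tail=5 count=2
After op 9 (write(22)): arr=[12 5 21 14 18 22] head=3 tail=0 count=3
After op 10 (write(4)): arr=[4 5 21 14 18 22] head=3 tail=1 count=4
After op 11 (read()): arr=[4 5 21 14 18 22] head=4 tail=1 count=3
After op 12 (read()): arr=[4 5 21 14 18 22] head=5 tail=1 count=2
After op 13 (write(8)): arr=[4 8 21 14 18 22] head=5 tail=2 count=3
After op 14 (write(24)): arr=[4 8 24 14 18 22] head=5 tail=3 count=4
After op 15 (write(23)): arr=[4 8 24 23 18 22] head=5 tail=4 count=5
After op 16 (write(15)): arr=[4 8 24 23 15 22] head=5 tail=5 count=6
After op 17 (write(7)): arr=[4 8 24 23 15 7] head=0 tail=0 count=6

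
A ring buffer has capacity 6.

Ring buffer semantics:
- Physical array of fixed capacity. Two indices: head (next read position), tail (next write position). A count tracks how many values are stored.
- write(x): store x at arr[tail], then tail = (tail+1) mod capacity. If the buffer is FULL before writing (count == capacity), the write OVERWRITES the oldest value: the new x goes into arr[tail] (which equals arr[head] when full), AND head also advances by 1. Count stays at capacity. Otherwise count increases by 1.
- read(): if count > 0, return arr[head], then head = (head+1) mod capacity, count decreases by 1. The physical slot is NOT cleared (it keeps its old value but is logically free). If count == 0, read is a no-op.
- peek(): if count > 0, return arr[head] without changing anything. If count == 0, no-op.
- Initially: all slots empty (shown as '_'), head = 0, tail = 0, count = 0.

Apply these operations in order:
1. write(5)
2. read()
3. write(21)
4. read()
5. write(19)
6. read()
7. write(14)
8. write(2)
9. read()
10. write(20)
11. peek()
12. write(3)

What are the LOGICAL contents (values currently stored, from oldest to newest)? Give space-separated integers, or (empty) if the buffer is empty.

After op 1 (write(5)): arr=[5 _ _ _ _ _] head=0 tail=1 count=1
After op 2 (read()): arr=[5 _ _ _ _ _] head=1 tail=1 count=0
After op 3 (write(21)): arr=[5 21 _ _ _ _] head=1 tail=2 count=1
After op 4 (read()): arr=[5 21 _ _ _ _] head=2 tail=2 count=0
After op 5 (write(19)): arr=[5 21 19 _ _ _] head=2 tail=3 count=1
After op 6 (read()): arr=[5 21 19 _ _ _] head=3 tail=3 count=0
After op 7 (write(14)): arr=[5 21 19 14 _ _] head=3 tail=4 count=1
After op 8 (write(2)): arr=[5 21 19 14 2 _] head=3 tail=5 count=2
After op 9 (read()): arr=[5 21 19 14 2 _] head=4 tail=5 count=1
After op 10 (write(20)): arr=[5 21 19 14 2 20] head=4 tail=0 count=2
After op 11 (peek()): arr=[5 21 19 14 2 20] head=4 tail=0 count=2
After op 12 (write(3)): arr=[3 21 19 14 2 20] head=4 tail=1 count=3

Answer: 2 20 3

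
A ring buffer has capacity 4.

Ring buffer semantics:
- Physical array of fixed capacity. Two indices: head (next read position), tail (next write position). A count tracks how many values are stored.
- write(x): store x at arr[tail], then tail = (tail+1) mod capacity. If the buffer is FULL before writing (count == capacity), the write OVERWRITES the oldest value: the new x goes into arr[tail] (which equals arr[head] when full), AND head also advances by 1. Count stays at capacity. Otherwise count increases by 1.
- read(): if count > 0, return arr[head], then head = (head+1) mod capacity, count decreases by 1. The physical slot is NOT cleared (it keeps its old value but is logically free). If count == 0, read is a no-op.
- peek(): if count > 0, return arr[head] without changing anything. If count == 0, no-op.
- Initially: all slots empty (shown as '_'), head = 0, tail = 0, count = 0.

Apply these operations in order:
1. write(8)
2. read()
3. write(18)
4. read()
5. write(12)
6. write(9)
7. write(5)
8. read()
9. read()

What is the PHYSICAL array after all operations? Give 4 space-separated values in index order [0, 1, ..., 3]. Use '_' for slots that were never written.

Answer: 5 18 12 9

Derivation:
After op 1 (write(8)): arr=[8 _ _ _] head=0 tail=1 count=1
After op 2 (read()): arr=[8 _ _ _] head=1 tail=1 count=0
After op 3 (write(18)): arr=[8 18 _ _] head=1 tail=2 count=1
After op 4 (read()): arr=[8 18 _ _] head=2 tail=2 count=0
After op 5 (write(12)): arr=[8 18 12 _] head=2 tail=3 count=1
After op 6 (write(9)): arr=[8 18 12 9] head=2 tail=0 count=2
After op 7 (write(5)): arr=[5 18 12 9] head=2 tail=1 count=3
After op 8 (read()): arr=[5 18 12 9] head=3 tail=1 count=2
After op 9 (read()): arr=[5 18 12 9] head=0 tail=1 count=1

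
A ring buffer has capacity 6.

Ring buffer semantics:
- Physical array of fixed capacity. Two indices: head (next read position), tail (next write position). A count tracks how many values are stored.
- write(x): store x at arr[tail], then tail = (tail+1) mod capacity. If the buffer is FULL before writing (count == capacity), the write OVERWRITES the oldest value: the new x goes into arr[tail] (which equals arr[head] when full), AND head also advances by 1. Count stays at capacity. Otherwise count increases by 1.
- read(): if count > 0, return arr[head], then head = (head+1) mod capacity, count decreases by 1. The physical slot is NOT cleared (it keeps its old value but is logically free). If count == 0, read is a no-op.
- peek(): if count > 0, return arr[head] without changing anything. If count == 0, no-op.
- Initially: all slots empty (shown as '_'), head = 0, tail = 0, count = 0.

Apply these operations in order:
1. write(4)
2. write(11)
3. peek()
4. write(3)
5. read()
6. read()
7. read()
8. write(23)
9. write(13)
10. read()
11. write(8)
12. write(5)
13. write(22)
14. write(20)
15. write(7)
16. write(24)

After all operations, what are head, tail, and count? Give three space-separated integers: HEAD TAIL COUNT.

Answer: 5 5 6

Derivation:
After op 1 (write(4)): arr=[4 _ _ _ _ _] head=0 tail=1 count=1
After op 2 (write(11)): arr=[4 11 _ _ _ _] head=0 tail=2 count=2
After op 3 (peek()): arr=[4 11 _ _ _ _] head=0 tail=2 count=2
After op 4 (write(3)): arr=[4 11 3 _ _ _] head=0 tail=3 count=3
After op 5 (read()): arr=[4 11 3 _ _ _] head=1 tail=3 count=2
After op 6 (read()): arr=[4 11 3 _ _ _] head=2 tail=3 count=1
After op 7 (read()): arr=[4 11 3 _ _ _] head=3 tail=3 count=0
After op 8 (write(23)): arr=[4 11 3 23 _ _] head=3 tail=4 count=1
After op 9 (write(13)): arr=[4 11 3 23 13 _] head=3 tail=5 count=2
After op 10 (read()): arr=[4 11 3 23 13 _] head=4 tail=5 count=1
After op 11 (write(8)): arr=[4 11 3 23 13 8] head=4 tail=0 count=2
After op 12 (write(5)): arr=[5 11 3 23 13 8] head=4 tail=1 count=3
After op 13 (write(22)): arr=[5 22 3 23 13 8] head=4 tail=2 count=4
After op 14 (write(20)): arr=[5 22 20 23 13 8] head=4 tail=3 count=5
After op 15 (write(7)): arr=[5 22 20 7 13 8] head=4 tail=4 count=6
After op 16 (write(24)): arr=[5 22 20 7 24 8] head=5 tail=5 count=6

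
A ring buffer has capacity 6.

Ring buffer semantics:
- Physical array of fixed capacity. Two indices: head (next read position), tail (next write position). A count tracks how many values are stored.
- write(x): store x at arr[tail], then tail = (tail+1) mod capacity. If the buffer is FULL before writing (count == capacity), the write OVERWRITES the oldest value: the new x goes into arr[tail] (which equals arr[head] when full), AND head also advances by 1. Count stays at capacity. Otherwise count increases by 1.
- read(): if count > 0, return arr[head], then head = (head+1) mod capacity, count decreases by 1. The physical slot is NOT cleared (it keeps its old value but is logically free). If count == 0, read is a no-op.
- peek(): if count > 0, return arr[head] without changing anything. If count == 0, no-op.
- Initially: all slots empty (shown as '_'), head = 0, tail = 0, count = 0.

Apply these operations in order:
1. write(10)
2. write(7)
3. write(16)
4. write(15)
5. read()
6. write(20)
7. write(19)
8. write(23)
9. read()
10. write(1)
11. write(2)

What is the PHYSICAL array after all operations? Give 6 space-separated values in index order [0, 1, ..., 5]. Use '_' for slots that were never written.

After op 1 (write(10)): arr=[10 _ _ _ _ _] head=0 tail=1 count=1
After op 2 (write(7)): arr=[10 7 _ _ _ _] head=0 tail=2 count=2
After op 3 (write(16)): arr=[10 7 16 _ _ _] head=0 tail=3 count=3
After op 4 (write(15)): arr=[10 7 16 15 _ _] head=0 tail=4 count=4
After op 5 (read()): arr=[10 7 16 15 _ _] head=1 tail=4 count=3
After op 6 (write(20)): arr=[10 7 16 15 20 _] head=1 tail=5 count=4
After op 7 (write(19)): arr=[10 7 16 15 20 19] head=1 tail=0 count=5
After op 8 (write(23)): arr=[23 7 16 15 20 19] head=1 tail=1 count=6
After op 9 (read()): arr=[23 7 16 15 20 19] head=2 tail=1 count=5
After op 10 (write(1)): arr=[23 1 16 15 20 19] head=2 tail=2 count=6
After op 11 (write(2)): arr=[23 1 2 15 20 19] head=3 tail=3 count=6

Answer: 23 1 2 15 20 19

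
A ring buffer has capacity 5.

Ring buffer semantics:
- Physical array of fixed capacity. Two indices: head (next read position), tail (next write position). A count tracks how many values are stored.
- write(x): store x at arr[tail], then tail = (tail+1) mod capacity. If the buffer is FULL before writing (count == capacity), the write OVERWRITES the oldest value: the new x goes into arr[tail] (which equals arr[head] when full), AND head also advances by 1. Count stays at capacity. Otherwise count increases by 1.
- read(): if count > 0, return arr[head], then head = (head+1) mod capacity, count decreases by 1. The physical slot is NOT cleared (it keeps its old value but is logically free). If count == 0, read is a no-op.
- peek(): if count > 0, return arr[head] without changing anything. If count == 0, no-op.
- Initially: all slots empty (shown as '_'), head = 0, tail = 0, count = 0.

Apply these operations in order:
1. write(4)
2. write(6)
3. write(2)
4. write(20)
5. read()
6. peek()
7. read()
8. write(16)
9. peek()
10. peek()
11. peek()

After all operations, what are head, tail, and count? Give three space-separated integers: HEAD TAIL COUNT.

After op 1 (write(4)): arr=[4 _ _ _ _] head=0 tail=1 count=1
After op 2 (write(6)): arr=[4 6 _ _ _] head=0 tail=2 count=2
After op 3 (write(2)): arr=[4 6 2 _ _] head=0 tail=3 count=3
After op 4 (write(20)): arr=[4 6 2 20 _] head=0 tail=4 count=4
After op 5 (read()): arr=[4 6 2 20 _] head=1 tail=4 count=3
After op 6 (peek()): arr=[4 6 2 20 _] head=1 tail=4 count=3
After op 7 (read()): arr=[4 6 2 20 _] head=2 tail=4 count=2
After op 8 (write(16)): arr=[4 6 2 20 16] head=2 tail=0 count=3
After op 9 (peek()): arr=[4 6 2 20 16] head=2 tail=0 count=3
After op 10 (peek()): arr=[4 6 2 20 16] head=2 tail=0 count=3
After op 11 (peek()): arr=[4 6 2 20 16] head=2 tail=0 count=3

Answer: 2 0 3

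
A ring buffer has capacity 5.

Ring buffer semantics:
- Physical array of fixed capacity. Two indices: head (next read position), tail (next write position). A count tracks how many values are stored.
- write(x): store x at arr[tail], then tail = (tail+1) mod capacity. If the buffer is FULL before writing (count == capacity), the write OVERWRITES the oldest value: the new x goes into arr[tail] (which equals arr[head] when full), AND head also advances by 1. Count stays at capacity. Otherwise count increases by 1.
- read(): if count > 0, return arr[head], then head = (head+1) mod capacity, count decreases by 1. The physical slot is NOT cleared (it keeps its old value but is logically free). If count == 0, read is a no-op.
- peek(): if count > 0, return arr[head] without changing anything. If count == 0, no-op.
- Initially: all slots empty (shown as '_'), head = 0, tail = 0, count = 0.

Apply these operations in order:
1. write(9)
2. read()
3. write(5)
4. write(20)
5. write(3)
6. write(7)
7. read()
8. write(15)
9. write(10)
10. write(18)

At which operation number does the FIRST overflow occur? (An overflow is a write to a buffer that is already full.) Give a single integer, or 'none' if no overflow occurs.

Answer: 10

Derivation:
After op 1 (write(9)): arr=[9 _ _ _ _] head=0 tail=1 count=1
After op 2 (read()): arr=[9 _ _ _ _] head=1 tail=1 count=0
After op 3 (write(5)): arr=[9 5 _ _ _] head=1 tail=2 count=1
After op 4 (write(20)): arr=[9 5 20 _ _] head=1 tail=3 count=2
After op 5 (write(3)): arr=[9 5 20 3 _] head=1 tail=4 count=3
After op 6 (write(7)): arr=[9 5 20 3 7] head=1 tail=0 count=4
After op 7 (read()): arr=[9 5 20 3 7] head=2 tail=0 count=3
After op 8 (write(15)): arr=[15 5 20 3 7] head=2 tail=1 count=4
After op 9 (write(10)): arr=[15 10 20 3 7] head=2 tail=2 count=5
After op 10 (write(18)): arr=[15 10 18 3 7] head=3 tail=3 count=5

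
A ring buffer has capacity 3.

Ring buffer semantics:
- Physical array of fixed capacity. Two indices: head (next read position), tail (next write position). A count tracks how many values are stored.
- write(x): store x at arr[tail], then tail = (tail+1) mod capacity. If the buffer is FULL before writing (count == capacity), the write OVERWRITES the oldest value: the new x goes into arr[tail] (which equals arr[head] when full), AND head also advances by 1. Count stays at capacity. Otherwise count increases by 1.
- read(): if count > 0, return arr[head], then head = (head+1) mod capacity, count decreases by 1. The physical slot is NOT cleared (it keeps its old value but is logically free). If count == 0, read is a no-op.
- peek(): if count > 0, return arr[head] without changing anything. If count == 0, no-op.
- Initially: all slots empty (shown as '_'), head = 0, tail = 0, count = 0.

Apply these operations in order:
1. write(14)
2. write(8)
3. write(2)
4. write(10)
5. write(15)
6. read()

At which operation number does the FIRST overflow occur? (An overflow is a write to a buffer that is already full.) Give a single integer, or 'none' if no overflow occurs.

After op 1 (write(14)): arr=[14 _ _] head=0 tail=1 count=1
After op 2 (write(8)): arr=[14 8 _] head=0 tail=2 count=2
After op 3 (write(2)): arr=[14 8 2] head=0 tail=0 count=3
After op 4 (write(10)): arr=[10 8 2] head=1 tail=1 count=3
After op 5 (write(15)): arr=[10 15 2] head=2 tail=2 count=3
After op 6 (read()): arr=[10 15 2] head=0 tail=2 count=2

Answer: 4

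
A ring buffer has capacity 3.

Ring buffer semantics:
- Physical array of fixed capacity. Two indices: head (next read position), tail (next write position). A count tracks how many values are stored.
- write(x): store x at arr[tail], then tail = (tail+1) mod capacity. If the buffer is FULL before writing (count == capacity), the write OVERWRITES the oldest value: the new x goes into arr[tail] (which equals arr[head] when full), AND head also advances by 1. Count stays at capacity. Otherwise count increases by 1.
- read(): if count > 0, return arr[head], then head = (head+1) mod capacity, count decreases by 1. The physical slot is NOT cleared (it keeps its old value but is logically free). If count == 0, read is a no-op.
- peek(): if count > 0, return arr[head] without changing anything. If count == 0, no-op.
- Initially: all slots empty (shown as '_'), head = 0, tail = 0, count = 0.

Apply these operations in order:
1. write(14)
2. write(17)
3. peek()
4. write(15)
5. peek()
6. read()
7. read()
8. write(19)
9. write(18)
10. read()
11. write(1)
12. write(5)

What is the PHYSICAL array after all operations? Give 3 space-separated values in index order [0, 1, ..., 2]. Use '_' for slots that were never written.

Answer: 5 18 1

Derivation:
After op 1 (write(14)): arr=[14 _ _] head=0 tail=1 count=1
After op 2 (write(17)): arr=[14 17 _] head=0 tail=2 count=2
After op 3 (peek()): arr=[14 17 _] head=0 tail=2 count=2
After op 4 (write(15)): arr=[14 17 15] head=0 tail=0 count=3
After op 5 (peek()): arr=[14 17 15] head=0 tail=0 count=3
After op 6 (read()): arr=[14 17 15] head=1 tail=0 count=2
After op 7 (read()): arr=[14 17 15] head=2 tail=0 count=1
After op 8 (write(19)): arr=[19 17 15] head=2 tail=1 count=2
After op 9 (write(18)): arr=[19 18 15] head=2 tail=2 count=3
After op 10 (read()): arr=[19 18 15] head=0 tail=2 count=2
After op 11 (write(1)): arr=[19 18 1] head=0 tail=0 count=3
After op 12 (write(5)): arr=[5 18 1] head=1 tail=1 count=3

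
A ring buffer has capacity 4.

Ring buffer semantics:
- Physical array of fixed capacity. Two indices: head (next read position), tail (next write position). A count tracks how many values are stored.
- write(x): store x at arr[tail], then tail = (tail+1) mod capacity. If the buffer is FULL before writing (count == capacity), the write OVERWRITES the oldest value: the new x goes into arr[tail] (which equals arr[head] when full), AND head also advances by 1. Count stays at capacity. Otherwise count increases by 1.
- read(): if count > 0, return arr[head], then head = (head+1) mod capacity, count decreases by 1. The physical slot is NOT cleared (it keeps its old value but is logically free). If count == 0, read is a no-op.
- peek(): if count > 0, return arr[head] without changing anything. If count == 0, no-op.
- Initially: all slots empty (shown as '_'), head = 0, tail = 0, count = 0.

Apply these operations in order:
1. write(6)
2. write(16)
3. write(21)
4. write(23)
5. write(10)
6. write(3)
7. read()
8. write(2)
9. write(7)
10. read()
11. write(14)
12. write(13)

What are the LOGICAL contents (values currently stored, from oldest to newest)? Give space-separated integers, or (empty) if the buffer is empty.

Answer: 2 7 14 13

Derivation:
After op 1 (write(6)): arr=[6 _ _ _] head=0 tail=1 count=1
After op 2 (write(16)): arr=[6 16 _ _] head=0 tail=2 count=2
After op 3 (write(21)): arr=[6 16 21 _] head=0 tail=3 count=3
After op 4 (write(23)): arr=[6 16 21 23] head=0 tail=0 count=4
After op 5 (write(10)): arr=[10 16 21 23] head=1 tail=1 count=4
After op 6 (write(3)): arr=[10 3 21 23] head=2 tail=2 count=4
After op 7 (read()): arr=[10 3 21 23] head=3 tail=2 count=3
After op 8 (write(2)): arr=[10 3 2 23] head=3 tail=3 count=4
After op 9 (write(7)): arr=[10 3 2 7] head=0 tail=0 count=4
After op 10 (read()): arr=[10 3 2 7] head=1 tail=0 count=3
After op 11 (write(14)): arr=[14 3 2 7] head=1 tail=1 count=4
After op 12 (write(13)): arr=[14 13 2 7] head=2 tail=2 count=4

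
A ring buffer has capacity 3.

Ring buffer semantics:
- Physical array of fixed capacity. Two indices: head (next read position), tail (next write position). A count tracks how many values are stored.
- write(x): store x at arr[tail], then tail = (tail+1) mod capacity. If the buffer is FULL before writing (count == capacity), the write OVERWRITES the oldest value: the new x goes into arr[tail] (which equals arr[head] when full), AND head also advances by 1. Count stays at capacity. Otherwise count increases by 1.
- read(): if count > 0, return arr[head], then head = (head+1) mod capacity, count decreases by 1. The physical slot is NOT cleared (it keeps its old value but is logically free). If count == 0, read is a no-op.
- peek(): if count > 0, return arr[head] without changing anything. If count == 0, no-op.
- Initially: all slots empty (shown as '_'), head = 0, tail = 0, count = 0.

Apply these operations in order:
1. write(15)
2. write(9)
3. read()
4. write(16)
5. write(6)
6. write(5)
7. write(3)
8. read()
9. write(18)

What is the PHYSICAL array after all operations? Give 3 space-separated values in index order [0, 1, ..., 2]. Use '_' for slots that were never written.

Answer: 18 5 3

Derivation:
After op 1 (write(15)): arr=[15 _ _] head=0 tail=1 count=1
After op 2 (write(9)): arr=[15 9 _] head=0 tail=2 count=2
After op 3 (read()): arr=[15 9 _] head=1 tail=2 count=1
After op 4 (write(16)): arr=[15 9 16] head=1 tail=0 count=2
After op 5 (write(6)): arr=[6 9 16] head=1 tail=1 count=3
After op 6 (write(5)): arr=[6 5 16] head=2 tail=2 count=3
After op 7 (write(3)): arr=[6 5 3] head=0 tail=0 count=3
After op 8 (read()): arr=[6 5 3] head=1 tail=0 count=2
After op 9 (write(18)): arr=[18 5 3] head=1 tail=1 count=3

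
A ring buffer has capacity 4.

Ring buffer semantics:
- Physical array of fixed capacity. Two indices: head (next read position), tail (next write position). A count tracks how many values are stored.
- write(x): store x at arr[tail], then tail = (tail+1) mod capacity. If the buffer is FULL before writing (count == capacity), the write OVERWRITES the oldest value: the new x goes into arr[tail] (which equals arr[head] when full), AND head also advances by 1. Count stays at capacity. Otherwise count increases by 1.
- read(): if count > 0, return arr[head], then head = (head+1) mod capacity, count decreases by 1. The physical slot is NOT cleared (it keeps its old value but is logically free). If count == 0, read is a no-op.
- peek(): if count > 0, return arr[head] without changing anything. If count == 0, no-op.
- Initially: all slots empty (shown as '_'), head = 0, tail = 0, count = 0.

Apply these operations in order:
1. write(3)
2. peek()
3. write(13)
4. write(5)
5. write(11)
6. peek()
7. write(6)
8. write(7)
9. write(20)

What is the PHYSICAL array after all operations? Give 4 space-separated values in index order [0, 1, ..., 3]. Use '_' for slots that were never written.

Answer: 6 7 20 11

Derivation:
After op 1 (write(3)): arr=[3 _ _ _] head=0 tail=1 count=1
After op 2 (peek()): arr=[3 _ _ _] head=0 tail=1 count=1
After op 3 (write(13)): arr=[3 13 _ _] head=0 tail=2 count=2
After op 4 (write(5)): arr=[3 13 5 _] head=0 tail=3 count=3
After op 5 (write(11)): arr=[3 13 5 11] head=0 tail=0 count=4
After op 6 (peek()): arr=[3 13 5 11] head=0 tail=0 count=4
After op 7 (write(6)): arr=[6 13 5 11] head=1 tail=1 count=4
After op 8 (write(7)): arr=[6 7 5 11] head=2 tail=2 count=4
After op 9 (write(20)): arr=[6 7 20 11] head=3 tail=3 count=4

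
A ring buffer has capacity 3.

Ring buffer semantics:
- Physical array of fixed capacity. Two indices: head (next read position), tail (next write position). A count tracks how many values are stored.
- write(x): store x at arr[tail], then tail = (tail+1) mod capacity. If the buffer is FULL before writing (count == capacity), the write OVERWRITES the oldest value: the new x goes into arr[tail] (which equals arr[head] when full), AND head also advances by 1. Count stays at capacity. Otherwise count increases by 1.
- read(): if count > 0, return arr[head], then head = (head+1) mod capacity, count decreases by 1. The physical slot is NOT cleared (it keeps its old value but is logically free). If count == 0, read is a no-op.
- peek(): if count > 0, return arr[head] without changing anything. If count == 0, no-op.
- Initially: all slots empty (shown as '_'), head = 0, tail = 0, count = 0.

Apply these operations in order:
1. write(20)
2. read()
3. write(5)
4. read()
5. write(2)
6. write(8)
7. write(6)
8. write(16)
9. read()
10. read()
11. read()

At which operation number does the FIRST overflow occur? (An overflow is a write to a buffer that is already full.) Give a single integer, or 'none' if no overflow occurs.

Answer: 8

Derivation:
After op 1 (write(20)): arr=[20 _ _] head=0 tail=1 count=1
After op 2 (read()): arr=[20 _ _] head=1 tail=1 count=0
After op 3 (write(5)): arr=[20 5 _] head=1 tail=2 count=1
After op 4 (read()): arr=[20 5 _] head=2 tail=2 count=0
After op 5 (write(2)): arr=[20 5 2] head=2 tail=0 count=1
After op 6 (write(8)): arr=[8 5 2] head=2 tail=1 count=2
After op 7 (write(6)): arr=[8 6 2] head=2 tail=2 count=3
After op 8 (write(16)): arr=[8 6 16] head=0 tail=0 count=3
After op 9 (read()): arr=[8 6 16] head=1 tail=0 count=2
After op 10 (read()): arr=[8 6 16] head=2 tail=0 count=1
After op 11 (read()): arr=[8 6 16] head=0 tail=0 count=0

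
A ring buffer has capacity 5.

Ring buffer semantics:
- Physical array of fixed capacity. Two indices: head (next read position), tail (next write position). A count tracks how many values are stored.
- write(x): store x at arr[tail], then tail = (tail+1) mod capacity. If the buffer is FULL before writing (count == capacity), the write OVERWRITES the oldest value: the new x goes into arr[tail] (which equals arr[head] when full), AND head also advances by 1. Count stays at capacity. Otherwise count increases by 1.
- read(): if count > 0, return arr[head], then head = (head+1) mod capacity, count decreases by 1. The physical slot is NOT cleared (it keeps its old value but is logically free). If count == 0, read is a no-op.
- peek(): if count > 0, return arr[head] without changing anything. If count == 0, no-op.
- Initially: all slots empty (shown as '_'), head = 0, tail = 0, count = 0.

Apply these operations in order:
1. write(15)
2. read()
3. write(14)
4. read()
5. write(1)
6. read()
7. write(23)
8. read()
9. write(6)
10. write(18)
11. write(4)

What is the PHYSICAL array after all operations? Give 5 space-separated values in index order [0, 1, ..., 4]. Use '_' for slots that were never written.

After op 1 (write(15)): arr=[15 _ _ _ _] head=0 tail=1 count=1
After op 2 (read()): arr=[15 _ _ _ _] head=1 tail=1 count=0
After op 3 (write(14)): arr=[15 14 _ _ _] head=1 tail=2 count=1
After op 4 (read()): arr=[15 14 _ _ _] head=2 tail=2 count=0
After op 5 (write(1)): arr=[15 14 1 _ _] head=2 tail=3 count=1
After op 6 (read()): arr=[15 14 1 _ _] head=3 tail=3 count=0
After op 7 (write(23)): arr=[15 14 1 23 _] head=3 tail=4 count=1
After op 8 (read()): arr=[15 14 1 23 _] head=4 tail=4 count=0
After op 9 (write(6)): arr=[15 14 1 23 6] head=4 tail=0 count=1
After op 10 (write(18)): arr=[18 14 1 23 6] head=4 tail=1 count=2
After op 11 (write(4)): arr=[18 4 1 23 6] head=4 tail=2 count=3

Answer: 18 4 1 23 6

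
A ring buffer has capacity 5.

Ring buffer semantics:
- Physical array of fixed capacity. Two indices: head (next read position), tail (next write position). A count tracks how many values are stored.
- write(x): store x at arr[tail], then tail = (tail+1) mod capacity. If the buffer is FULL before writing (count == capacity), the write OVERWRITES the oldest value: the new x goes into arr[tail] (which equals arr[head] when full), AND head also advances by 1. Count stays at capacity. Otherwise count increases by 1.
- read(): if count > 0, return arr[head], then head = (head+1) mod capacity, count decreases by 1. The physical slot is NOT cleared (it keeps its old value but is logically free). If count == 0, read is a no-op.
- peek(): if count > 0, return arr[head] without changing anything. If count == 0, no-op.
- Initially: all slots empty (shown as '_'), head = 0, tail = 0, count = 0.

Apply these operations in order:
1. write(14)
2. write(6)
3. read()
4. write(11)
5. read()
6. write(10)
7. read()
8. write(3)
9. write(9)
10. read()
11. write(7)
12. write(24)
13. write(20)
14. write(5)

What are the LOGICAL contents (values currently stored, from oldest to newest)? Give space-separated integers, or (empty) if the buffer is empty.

After op 1 (write(14)): arr=[14 _ _ _ _] head=0 tail=1 count=1
After op 2 (write(6)): arr=[14 6 _ _ _] head=0 tail=2 count=2
After op 3 (read()): arr=[14 6 _ _ _] head=1 tail=2 count=1
After op 4 (write(11)): arr=[14 6 11 _ _] head=1 tail=3 count=2
After op 5 (read()): arr=[14 6 11 _ _] head=2 tail=3 count=1
After op 6 (write(10)): arr=[14 6 11 10 _] head=2 tail=4 count=2
After op 7 (read()): arr=[14 6 11 10 _] head=3 tail=4 count=1
After op 8 (write(3)): arr=[14 6 11 10 3] head=3 tail=0 count=2
After op 9 (write(9)): arr=[9 6 11 10 3] head=3 tail=1 count=3
After op 10 (read()): arr=[9 6 11 10 3] head=4 tail=1 count=2
After op 11 (write(7)): arr=[9 7 11 10 3] head=4 tail=2 count=3
After op 12 (write(24)): arr=[9 7 24 10 3] head=4 tail=3 count=4
After op 13 (write(20)): arr=[9 7 24 20 3] head=4 tail=4 count=5
After op 14 (write(5)): arr=[9 7 24 20 5] head=0 tail=0 count=5

Answer: 9 7 24 20 5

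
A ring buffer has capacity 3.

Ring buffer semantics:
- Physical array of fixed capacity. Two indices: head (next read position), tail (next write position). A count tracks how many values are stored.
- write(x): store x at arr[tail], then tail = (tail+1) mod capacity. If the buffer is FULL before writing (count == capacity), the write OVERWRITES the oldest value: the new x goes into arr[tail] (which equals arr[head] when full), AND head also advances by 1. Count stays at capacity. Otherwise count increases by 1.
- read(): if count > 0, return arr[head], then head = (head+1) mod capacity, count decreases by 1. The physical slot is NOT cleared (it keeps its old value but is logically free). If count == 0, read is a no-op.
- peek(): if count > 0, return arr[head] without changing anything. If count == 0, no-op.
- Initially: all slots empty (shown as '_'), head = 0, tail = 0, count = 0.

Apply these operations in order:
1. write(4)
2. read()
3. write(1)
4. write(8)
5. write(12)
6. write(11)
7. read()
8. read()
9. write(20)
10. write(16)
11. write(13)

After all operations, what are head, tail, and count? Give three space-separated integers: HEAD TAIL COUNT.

Answer: 2 2 3

Derivation:
After op 1 (write(4)): arr=[4 _ _] head=0 tail=1 count=1
After op 2 (read()): arr=[4 _ _] head=1 tail=1 count=0
After op 3 (write(1)): arr=[4 1 _] head=1 tail=2 count=1
After op 4 (write(8)): arr=[4 1 8] head=1 tail=0 count=2
After op 5 (write(12)): arr=[12 1 8] head=1 tail=1 count=3
After op 6 (write(11)): arr=[12 11 8] head=2 tail=2 count=3
After op 7 (read()): arr=[12 11 8] head=0 tail=2 count=2
After op 8 (read()): arr=[12 11 8] head=1 tail=2 count=1
After op 9 (write(20)): arr=[12 11 20] head=1 tail=0 count=2
After op 10 (write(16)): arr=[16 11 20] head=1 tail=1 count=3
After op 11 (write(13)): arr=[16 13 20] head=2 tail=2 count=3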